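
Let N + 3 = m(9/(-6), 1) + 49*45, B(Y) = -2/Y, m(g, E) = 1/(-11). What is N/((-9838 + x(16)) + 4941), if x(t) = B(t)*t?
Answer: -24221/53889 ≈ -0.44946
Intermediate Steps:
m(g, E) = -1/11
x(t) = -2 (x(t) = (-2/t)*t = -2)
N = 24221/11 (N = -3 + (-1/11 + 49*45) = -3 + (-1/11 + 2205) = -3 + 24254/11 = 24221/11 ≈ 2201.9)
N/((-9838 + x(16)) + 4941) = 24221/(11*((-9838 - 2) + 4941)) = 24221/(11*(-9840 + 4941)) = (24221/11)/(-4899) = (24221/11)*(-1/4899) = -24221/53889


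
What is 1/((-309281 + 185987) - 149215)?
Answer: -1/272509 ≈ -3.6696e-6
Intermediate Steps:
1/((-309281 + 185987) - 149215) = 1/(-123294 - 149215) = 1/(-272509) = -1/272509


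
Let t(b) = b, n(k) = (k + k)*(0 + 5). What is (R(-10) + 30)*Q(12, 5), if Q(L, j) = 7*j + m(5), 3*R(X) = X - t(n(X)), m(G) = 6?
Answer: 2460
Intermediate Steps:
n(k) = 10*k (n(k) = (2*k)*5 = 10*k)
R(X) = -3*X (R(X) = (X - 10*X)/3 = (-9*X)/3 = -3*X)
Q(L, j) = 6 + 7*j (Q(L, j) = 7*j + 6 = 6 + 7*j)
(R(-10) + 30)*Q(12, 5) = (-3*(-10) + 30)*(6 + 7*5) = (30 + 30)*(6 + 35) = 60*41 = 2460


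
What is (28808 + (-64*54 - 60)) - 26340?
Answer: -1048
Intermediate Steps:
(28808 + (-64*54 - 60)) - 26340 = (28808 + (-3456 - 60)) - 26340 = (28808 - 3516) - 26340 = 25292 - 26340 = -1048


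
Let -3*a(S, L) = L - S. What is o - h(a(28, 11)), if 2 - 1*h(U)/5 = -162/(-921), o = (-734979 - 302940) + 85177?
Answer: -292494594/307 ≈ -9.5275e+5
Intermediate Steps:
a(S, L) = -L/3 + S/3 (a(S, L) = -(L - S)/3 = -L/3 + S/3)
o = -952742 (o = -1037919 + 85177 = -952742)
h(U) = 2800/307 (h(U) = 10 - (-810)/(-921) = 10 - (-810)*(-1)/921 = 10 - 5*54/307 = 10 - 270/307 = 2800/307)
o - h(a(28, 11)) = -952742 - 1*2800/307 = -952742 - 2800/307 = -292494594/307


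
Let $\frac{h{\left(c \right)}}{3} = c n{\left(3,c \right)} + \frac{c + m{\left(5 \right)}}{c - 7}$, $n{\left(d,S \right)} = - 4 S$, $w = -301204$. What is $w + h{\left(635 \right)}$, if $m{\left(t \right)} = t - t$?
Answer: $- \frac{3227857807}{628} \approx -5.1399 \cdot 10^{6}$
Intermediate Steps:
$m{\left(t \right)} = 0$
$h{\left(c \right)} = - 12 c^{2} + \frac{3 c}{-7 + c}$ ($h{\left(c \right)} = 3 \left(c \left(- 4 c\right) + \frac{c + 0}{c - 7}\right) = 3 \left(- 4 c^{2} + \frac{c}{-7 + c}\right) = - 12 c^{2} + \frac{3 c}{-7 + c}$)
$w + h{\left(635 \right)} = -301204 + 3 \cdot 635 \frac{1}{-7 + 635} \left(1 - 4 \cdot 635^{2} + 28 \cdot 635\right) = -301204 + 3 \cdot 635 \cdot \frac{1}{628} \left(1 - 1612900 + 17780\right) = -301204 + 3 \cdot 635 \cdot \frac{1}{628} \left(-1595119\right) = -301204 - \frac{3038701695}{628} = - \frac{3227857807}{628}$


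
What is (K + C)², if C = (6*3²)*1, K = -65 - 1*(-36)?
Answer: 625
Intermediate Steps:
K = -29 (K = -65 + 36 = -29)
C = 54 (C = (6*9)*1 = 54*1 = 54)
(K + C)² = (-29 + 54)² = 25² = 625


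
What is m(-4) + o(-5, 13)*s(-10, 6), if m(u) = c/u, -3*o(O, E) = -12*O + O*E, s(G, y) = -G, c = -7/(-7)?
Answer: 197/12 ≈ 16.417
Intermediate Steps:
c = 1 (c = -7*(-⅐) = 1)
o(O, E) = 4*O - E*O/3 (o(O, E) = -(-12*O + O*E)/3 = -(-12*O + E*O)/3 = 4*O - E*O/3)
m(u) = 1/u
m(-4) + o(-5, 13)*s(-10, 6) = 1/(-4) + ((⅓)*(-5)*(12 - 1*13))*(-1*(-10)) = -¼ + ((⅓)*(-5)*(12 - 13))*10 = -¼ + ((⅓)*(-5)*(-1))*10 = -¼ + (5/3)*10 = -¼ + 50/3 = 197/12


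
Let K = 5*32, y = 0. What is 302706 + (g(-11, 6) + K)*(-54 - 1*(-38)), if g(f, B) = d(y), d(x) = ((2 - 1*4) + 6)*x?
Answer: 300146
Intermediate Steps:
d(x) = 4*x (d(x) = ((2 - 4) + 6)*x = (-2 + 6)*x = 4*x)
g(f, B) = 0 (g(f, B) = 4*0 = 0)
K = 160
302706 + (g(-11, 6) + K)*(-54 - 1*(-38)) = 302706 + (0 + 160)*(-54 - 1*(-38)) = 302706 + 160*(-54 + 38) = 302706 + 160*(-16) = 302706 - 2560 = 300146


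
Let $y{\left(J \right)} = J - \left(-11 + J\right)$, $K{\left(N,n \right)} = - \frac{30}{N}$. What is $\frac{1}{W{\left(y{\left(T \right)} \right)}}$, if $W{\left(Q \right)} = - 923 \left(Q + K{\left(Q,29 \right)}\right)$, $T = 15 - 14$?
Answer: $- \frac{11}{83993} \approx -0.00013096$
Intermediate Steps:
$T = 1$ ($T = 15 - 14 = 1$)
$y{\left(J \right)} = 11$
$W{\left(Q \right)} = - 923 Q + \frac{27690}{Q}$ ($W{\left(Q \right)} = - 923 \left(Q - \frac{30}{Q}\right) = - 923 Q + \frac{27690}{Q}$)
$\frac{1}{W{\left(y{\left(T \right)} \right)}} = \frac{1}{\left(-923\right) 11 + \frac{27690}{11}} = \frac{1}{-10153 + 27690 \cdot \frac{1}{11}} = \frac{1}{-10153 + \frac{27690}{11}} = \frac{1}{- \frac{83993}{11}} = - \frac{11}{83993}$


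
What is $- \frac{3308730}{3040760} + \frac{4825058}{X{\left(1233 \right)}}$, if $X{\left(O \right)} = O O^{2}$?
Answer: $- \frac{618759659635793}{569995429689612} \approx -1.0856$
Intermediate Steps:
$X{\left(O \right)} = O^{3}$
$- \frac{3308730}{3040760} + \frac{4825058}{X{\left(1233 \right)}} = - \frac{3308730}{3040760} + \frac{4825058}{1233^{3}} = \left(-3308730\right) \frac{1}{3040760} + \frac{4825058}{1874516337} = - \frac{330873}{304076} + 4825058 \cdot \frac{1}{1874516337} = - \frac{330873}{304076} + \frac{4825058}{1874516337} = - \frac{618759659635793}{569995429689612}$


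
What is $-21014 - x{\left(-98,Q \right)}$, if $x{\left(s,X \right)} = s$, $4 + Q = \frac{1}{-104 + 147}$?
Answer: $-20916$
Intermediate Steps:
$Q = - \frac{171}{43}$ ($Q = -4 + \frac{1}{-104 + 147} = -4 + \frac{1}{43} = - \frac{171}{43} \approx -3.9767$)
$-21014 - x{\left(-98,Q \right)} = -21014 - -98 = -21014 + 98 = -20916$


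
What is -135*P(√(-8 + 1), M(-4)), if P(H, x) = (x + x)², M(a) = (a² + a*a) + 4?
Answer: -699840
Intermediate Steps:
M(a) = 4 + 2*a² (M(a) = (a² + a²) + 4 = 2*a² + 4 = 4 + 2*a²)
P(H, x) = 4*x² (P(H, x) = (2*x)² = 4*x²)
-135*P(√(-8 + 1), M(-4)) = -540*(4 + 2*(-4)²)² = -540*(4 + 2*16)² = -540*(4 + 32)² = -540*36² = -540*1296 = -135*5184 = -699840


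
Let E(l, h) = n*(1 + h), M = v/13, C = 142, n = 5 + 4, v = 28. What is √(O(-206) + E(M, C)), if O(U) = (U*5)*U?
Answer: √213467 ≈ 462.02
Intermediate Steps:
n = 9
O(U) = 5*U² (O(U) = (5*U)*U = 5*U²)
M = 28/13 ≈ 2.1538
E(l, h) = 9 + 9*h (E(l, h) = 9*(1 + h) = 9 + 9*h)
√(O(-206) + E(M, C)) = √(5*(-206)² + (9 + 9*142)) = √(5*42436 + (9 + 1278)) = √(212180 + 1287) = √213467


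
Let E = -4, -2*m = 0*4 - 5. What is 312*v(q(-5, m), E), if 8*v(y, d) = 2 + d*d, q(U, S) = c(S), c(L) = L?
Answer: 702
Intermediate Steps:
m = 5/2 (m = -(0*4 - 5)/2 = -(0 - 5)/2 = -½*(-5) = 5/2 ≈ 2.5000)
q(U, S) = S
v(y, d) = ¼ + d²/8 (v(y, d) = (2 + d*d)/8 = (2 + d²)/8 = ¼ + d²/8)
312*v(q(-5, m), E) = 312*(¼ + (⅛)*(-4)²) = 312*(¼ + (⅛)*16) = 312*(¼ + 2) = 312*(9/4) = 702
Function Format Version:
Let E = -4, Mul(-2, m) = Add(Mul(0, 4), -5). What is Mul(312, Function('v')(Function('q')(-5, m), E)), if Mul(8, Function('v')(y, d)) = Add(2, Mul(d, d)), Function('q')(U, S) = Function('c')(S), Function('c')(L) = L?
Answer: 702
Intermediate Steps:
m = Rational(5, 2) (m = Mul(Rational(-1, 2), Add(Mul(0, 4), -5)) = Mul(Rational(-1, 2), Add(0, -5)) = Mul(Rational(-1, 2), -5) = Rational(5, 2) ≈ 2.5000)
Function('q')(U, S) = S
Function('v')(y, d) = Add(Rational(1, 4), Mul(Rational(1, 8), Pow(d, 2))) (Function('v')(y, d) = Mul(Rational(1, 8), Add(2, Mul(d, d))) = Mul(Rational(1, 8), Add(2, Pow(d, 2))) = Add(Rational(1, 4), Mul(Rational(1, 8), Pow(d, 2))))
Mul(312, Function('v')(Function('q')(-5, m), E)) = Mul(312, Add(Rational(1, 4), Mul(Rational(1, 8), Pow(-4, 2)))) = Mul(312, Add(Rational(1, 4), Mul(Rational(1, 8), 16))) = Mul(312, Add(Rational(1, 4), 2)) = Mul(312, Rational(9, 4)) = 702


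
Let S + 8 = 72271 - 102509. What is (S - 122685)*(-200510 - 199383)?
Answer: 61156036383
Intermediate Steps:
S = -30246 (S = -8 + (72271 - 102509) = -8 - 30238 = -30246)
(S - 122685)*(-200510 - 199383) = (-30246 - 122685)*(-200510 - 199383) = -152931*(-399893) = 61156036383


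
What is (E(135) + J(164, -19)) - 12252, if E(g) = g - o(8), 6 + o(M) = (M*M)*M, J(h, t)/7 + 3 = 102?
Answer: -11930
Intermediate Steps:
J(h, t) = 693 (J(h, t) = -21 + 7*102 = -21 + 714 = 693)
o(M) = -6 + M**3 (o(M) = -6 + (M*M)*M = -6 + M**2*M = -6 + M**3)
E(g) = -506 + g (E(g) = g - (-6 + 8**3) = g - (-6 + 512) = g - 1*506 = g - 506 = -506 + g)
(E(135) + J(164, -19)) - 12252 = ((-506 + 135) + 693) - 12252 = (-371 + 693) - 12252 = 322 - 12252 = -11930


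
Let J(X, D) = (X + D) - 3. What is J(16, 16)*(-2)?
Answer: -58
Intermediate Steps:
J(X, D) = -3 + D + X (J(X, D) = (D + X) - 3 = -3 + D + X)
J(16, 16)*(-2) = (-3 + 16 + 16)*(-2) = 29*(-2) = -58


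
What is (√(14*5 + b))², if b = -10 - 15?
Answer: 45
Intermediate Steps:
b = -25
(√(14*5 + b))² = (√(14*5 - 25))² = (√(70 - 25))² = (√45)² = (3*√5)² = 45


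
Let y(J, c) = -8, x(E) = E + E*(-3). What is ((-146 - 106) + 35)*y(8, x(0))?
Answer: 1736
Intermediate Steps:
x(E) = -2*E (x(E) = E - 3*E = -2*E)
((-146 - 106) + 35)*y(8, x(0)) = ((-146 - 106) + 35)*(-8) = (-252 + 35)*(-8) = -217*(-8) = 1736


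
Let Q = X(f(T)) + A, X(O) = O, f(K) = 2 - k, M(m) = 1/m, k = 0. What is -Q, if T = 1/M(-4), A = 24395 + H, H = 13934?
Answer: -38331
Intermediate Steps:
A = 38329 (A = 24395 + 13934 = 38329)
M(m) = 1/m
T = -4 (T = 1/(1/(-4)) = 1/(-¼) = -4)
f(K) = 2 (f(K) = 2 - 1*0 = 2 + 0 = 2)
Q = 38331 (Q = 2 + 38329 = 38331)
-Q = -1*38331 = -38331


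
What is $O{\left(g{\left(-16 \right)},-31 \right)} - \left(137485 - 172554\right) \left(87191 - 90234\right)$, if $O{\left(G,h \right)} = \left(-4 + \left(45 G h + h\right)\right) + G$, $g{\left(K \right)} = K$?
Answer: $-106692698$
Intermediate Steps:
$O{\left(G,h \right)} = -4 + G + h + 45 G h$ ($O{\left(G,h \right)} = \left(-4 + \left(45 G h + h\right)\right) + G = \left(-4 + \left(h + 45 G h\right)\right) + G = \left(-4 + h + 45 G h\right) + G = -4 + G + h + 45 G h$)
$O{\left(g{\left(-16 \right)},-31 \right)} - \left(137485 - 172554\right) \left(87191 - 90234\right) = \left(-4 - 16 - 31 + 45 \left(-16\right) \left(-31\right)\right) - \left(137485 - 172554\right) \left(87191 - 90234\right) = \left(-4 - 16 - 31 + 22320\right) - \left(-35069\right) \left(-3043\right) = 22269 - 106714967 = -106692698$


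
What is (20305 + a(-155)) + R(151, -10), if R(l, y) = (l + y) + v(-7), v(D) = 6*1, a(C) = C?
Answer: 20297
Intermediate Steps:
v(D) = 6
R(l, y) = 6 + l + y (R(l, y) = (l + y) + 6 = 6 + l + y)
(20305 + a(-155)) + R(151, -10) = (20305 - 155) + (6 + 151 - 10) = 20150 + 147 = 20297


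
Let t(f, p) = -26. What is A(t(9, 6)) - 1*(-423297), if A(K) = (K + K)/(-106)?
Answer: 22434767/53 ≈ 4.2330e+5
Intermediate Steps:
A(K) = -K/53
A(t(9, 6)) - 1*(-423297) = -1/53*(-26) - 1*(-423297) = 26/53 + 423297 = 22434767/53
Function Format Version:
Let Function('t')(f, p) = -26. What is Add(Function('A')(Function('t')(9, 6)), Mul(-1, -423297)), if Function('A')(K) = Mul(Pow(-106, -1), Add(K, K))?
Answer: Rational(22434767, 53) ≈ 4.2330e+5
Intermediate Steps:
Function('A')(K) = Mul(Rational(-1, 53), K) (Function('A')(K) = Mul(Rational(-1, 106), Mul(2, K)) = Mul(Rational(-1, 53), K))
Add(Function('A')(Function('t')(9, 6)), Mul(-1, -423297)) = Add(Mul(Rational(-1, 53), -26), Mul(-1, -423297)) = Add(Rational(26, 53), 423297) = Rational(22434767, 53)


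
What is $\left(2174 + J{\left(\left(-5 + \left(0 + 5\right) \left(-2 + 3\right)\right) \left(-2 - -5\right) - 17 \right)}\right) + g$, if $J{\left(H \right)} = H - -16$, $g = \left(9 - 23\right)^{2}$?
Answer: $2369$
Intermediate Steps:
$g = 196$ ($g = \left(-14\right)^{2} = 196$)
$J{\left(H \right)} = 16 + H$ ($J{\left(H \right)} = H + 16 = 16 + H$)
$\left(2174 + J{\left(\left(-5 + \left(0 + 5\right) \left(-2 + 3\right)\right) \left(-2 - -5\right) - 17 \right)}\right) + g = \left(2174 + \left(16 - \left(17 - \left(-5 + \left(0 + 5\right) \left(-2 + 3\right)\right) \left(-2 - -5\right)\right)\right)\right) + 196 = \left(2174 + \left(16 - \left(17 - \left(-5 + 5 \cdot 1\right) \left(-2 + 5\right)\right)\right)\right) + 196 = \left(2174 + \left(16 - \left(17 - \left(-5 + 5\right) 3\right)\right)\right) + 196 = \left(2174 + \left(16 + \left(0 \cdot 3 - 17\right)\right)\right) + 196 = \left(2174 + \left(16 + \left(0 - 17\right)\right)\right) + 196 = \left(2174 + \left(16 - 17\right)\right) + 196 = \left(2174 - 1\right) + 196 = 2173 + 196 = 2369$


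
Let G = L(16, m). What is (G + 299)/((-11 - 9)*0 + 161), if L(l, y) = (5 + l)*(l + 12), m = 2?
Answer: 887/161 ≈ 5.5093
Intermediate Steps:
L(l, y) = (5 + l)*(12 + l)
G = 588 (G = 60 + 16² + 17*16 = 60 + 256 + 272 = 588)
(G + 299)/((-11 - 9)*0 + 161) = (588 + 299)/((-11 - 9)*0 + 161) = 887/(-20*0 + 161) = 887/(0 + 161) = 887/161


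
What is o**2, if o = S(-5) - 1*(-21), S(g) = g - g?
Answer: 441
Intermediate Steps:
S(g) = 0
o = 21 (o = 0 - 1*(-21) = 0 + 21 = 21)
o**2 = 21**2 = 441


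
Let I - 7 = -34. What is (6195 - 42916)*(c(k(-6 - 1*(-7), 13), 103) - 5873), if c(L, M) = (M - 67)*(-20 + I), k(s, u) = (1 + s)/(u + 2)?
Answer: 277794365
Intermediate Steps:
I = -27 (I = 7 - 34 = -27)
k(s, u) = (1 + s)/(2 + u)
c(L, M) = 3149 - 47*M (c(L, M) = (M - 67)*(-20 - 27) = (-67 + M)*(-47) = 3149 - 47*M)
(6195 - 42916)*(c(k(-6 - 1*(-7), 13), 103) - 5873) = (6195 - 42916)*((3149 - 47*103) - 5873) = -36721*((3149 - 4841) - 5873) = -36721*(-1692 - 5873) = -36721*(-7565) = 277794365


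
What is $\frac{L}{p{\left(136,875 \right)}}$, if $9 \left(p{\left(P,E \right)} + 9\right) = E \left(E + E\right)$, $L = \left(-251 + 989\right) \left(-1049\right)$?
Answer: $- \frac{6967458}{1531169} \approx -4.5504$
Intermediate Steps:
$L = -774162$ ($L = 738 \left(-1049\right) = -774162$)
$p{\left(P,E \right)} = -9 + \frac{2 E^{2}}{9}$ ($p{\left(P,E \right)} = -9 + \frac{E \left(E + E\right)}{9} = -9 + \frac{E 2 E}{9} = -9 + \frac{2 E^{2}}{9}$)
$\frac{L}{p{\left(136,875 \right)}} = - \frac{774162}{-9 + \frac{2 \cdot 875^{2}}{9}} = - \frac{774162}{-9 + \frac{2}{9} \cdot 765625} = - \frac{774162}{-9 + \frac{1531250}{9}} = - \frac{774162}{\frac{1531169}{9}} = \left(-774162\right) \frac{9}{1531169} = - \frac{6967458}{1531169}$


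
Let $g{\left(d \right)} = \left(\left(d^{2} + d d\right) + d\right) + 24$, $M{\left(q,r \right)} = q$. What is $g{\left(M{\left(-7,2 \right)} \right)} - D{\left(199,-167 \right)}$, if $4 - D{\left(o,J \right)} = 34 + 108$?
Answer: $253$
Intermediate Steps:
$D{\left(o,J \right)} = -138$ ($D{\left(o,J \right)} = 4 - \left(34 + 108\right) = 4 - 142 = -138$)
$g{\left(d \right)} = 24 + d + 2 d^{2}$ ($g{\left(d \right)} = \left(\left(d^{2} + d^{2}\right) + d\right) + 24 = \left(2 d^{2} + d\right) + 24 = \left(d + 2 d^{2}\right) + 24 = 24 + d + 2 d^{2}$)
$g{\left(M{\left(-7,2 \right)} \right)} - D{\left(199,-167 \right)} = \left(24 - 7 + 2 \left(-7\right)^{2}\right) - -138 = \left(24 - 7 + 2 \cdot 49\right) + 138 = \left(24 - 7 + 98\right) + 138 = 115 + 138 = 253$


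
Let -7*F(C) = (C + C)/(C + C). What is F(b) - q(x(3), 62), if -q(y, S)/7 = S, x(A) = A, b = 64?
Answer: 3037/7 ≈ 433.86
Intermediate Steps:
q(y, S) = -7*S
F(C) = -⅐ (F(C) = -(C + C)/(7*(C + C)) = -2*C/(7*(2*C)) = -2*C*1/(2*C)/7 = -⅐*1 = -⅐)
F(b) - q(x(3), 62) = -⅐ - (-7)*62 = -⅐ - 1*(-434) = -⅐ + 434 = 3037/7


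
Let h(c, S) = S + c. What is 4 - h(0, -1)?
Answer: 5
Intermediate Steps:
4 - h(0, -1) = 4 - (-1 + 0) = 4 - 1*(-1) = 4 + 1 = 5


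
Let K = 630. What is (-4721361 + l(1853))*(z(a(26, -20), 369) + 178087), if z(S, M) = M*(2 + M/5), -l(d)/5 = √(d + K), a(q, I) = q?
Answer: -4864352139246/5 - 1030286*√2483 ≈ -9.7292e+11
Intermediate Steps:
l(d) = -5*√(630 + d) (l(d) = -5*√(d + 630) = -5*√(630 + d))
z(S, M) = M*(2 + M/5) (z(S, M) = M*(2 + M*(⅕)) = M*(2 + M/5))
(-4721361 + l(1853))*(z(a(26, -20), 369) + 178087) = (-4721361 - 5*√(630 + 1853))*((⅕)*369*(10 + 369) + 178087) = (-4721361 - 5*√2483)*((⅕)*369*379 + 178087) = (-4721361 - 5*√2483)*(139851/5 + 178087) = (-4721361 - 5*√2483)*(1030286/5) = -4864352139246/5 - 1030286*√2483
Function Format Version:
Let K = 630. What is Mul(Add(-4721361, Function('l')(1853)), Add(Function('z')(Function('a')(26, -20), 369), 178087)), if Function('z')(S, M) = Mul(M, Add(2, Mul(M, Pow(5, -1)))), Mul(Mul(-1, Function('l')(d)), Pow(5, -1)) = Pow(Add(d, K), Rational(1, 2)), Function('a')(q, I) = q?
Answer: Add(Rational(-4864352139246, 5), Mul(-1030286, Pow(2483, Rational(1, 2)))) ≈ -9.7292e+11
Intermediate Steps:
Function('l')(d) = Mul(-5, Pow(Add(630, d), Rational(1, 2))) (Function('l')(d) = Mul(-5, Pow(Add(d, 630), Rational(1, 2))) = Mul(-5, Pow(Add(630, d), Rational(1, 2))))
Function('z')(S, M) = Mul(M, Add(2, Mul(Rational(1, 5), M))) (Function('z')(S, M) = Mul(M, Add(2, Mul(M, Rational(1, 5)))) = Mul(M, Add(2, Mul(Rational(1, 5), M))))
Mul(Add(-4721361, Function('l')(1853)), Add(Function('z')(Function('a')(26, -20), 369), 178087)) = Mul(Add(-4721361, Mul(-5, Pow(Add(630, 1853), Rational(1, 2)))), Add(Mul(Rational(1, 5), 369, Add(10, 369)), 178087)) = Mul(Add(-4721361, Mul(-5, Pow(2483, Rational(1, 2)))), Add(Mul(Rational(1, 5), 369, 379), 178087)) = Mul(Add(-4721361, Mul(-5, Pow(2483, Rational(1, 2)))), Add(Rational(139851, 5), 178087)) = Mul(Add(-4721361, Mul(-5, Pow(2483, Rational(1, 2)))), Rational(1030286, 5)) = Add(Rational(-4864352139246, 5), Mul(-1030286, Pow(2483, Rational(1, 2))))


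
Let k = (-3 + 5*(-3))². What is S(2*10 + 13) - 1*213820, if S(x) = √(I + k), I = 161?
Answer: -213820 + √485 ≈ -2.1380e+5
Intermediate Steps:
k = 324 (k = (-3 - 15)² = (-18)² = 324)
S(x) = √485 (S(x) = √(161 + 324) = √485)
S(2*10 + 13) - 1*213820 = √485 - 1*213820 = √485 - 213820 = -213820 + √485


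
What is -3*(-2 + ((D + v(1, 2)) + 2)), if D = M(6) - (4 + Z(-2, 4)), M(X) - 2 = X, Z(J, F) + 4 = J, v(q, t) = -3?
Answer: -21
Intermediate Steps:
Z(J, F) = -4 + J
M(X) = 2 + X
D = 10 (D = (2 + 6) - (4 + (-4 - 2)) = 8 - (4 - 6) = 8 - 1*(-2) = 8 + 2 = 10)
-3*(-2 + ((D + v(1, 2)) + 2)) = -3*(-2 + ((10 - 3) + 2)) = -3*(-2 + (7 + 2)) = -3*(-2 + 9) = -3*7 = -21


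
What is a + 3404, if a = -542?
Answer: 2862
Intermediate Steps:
a + 3404 = -542 + 3404 = 2862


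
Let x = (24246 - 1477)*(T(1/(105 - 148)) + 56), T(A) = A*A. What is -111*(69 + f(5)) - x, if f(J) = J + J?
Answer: -2373829986/1849 ≈ -1.2838e+6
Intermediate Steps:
f(J) = 2*J
T(A) = A²
x = 2357616105/1849 (x = (24246 - 1477)*((1/(105 - 148))² + 56) = 22769*((1/(-43))² + 56) = 22769*((-1/43)² + 56) = 22769*(1/1849 + 56) = 22769*(103545/1849) = 2357616105/1849 ≈ 1.2751e+6)
-111*(69 + f(5)) - x = -111*(69 + 2*5) - 1*2357616105/1849 = -111*(69 + 10) - 2357616105/1849 = -111*79 - 2357616105/1849 = -8769 - 2357616105/1849 = -2373829986/1849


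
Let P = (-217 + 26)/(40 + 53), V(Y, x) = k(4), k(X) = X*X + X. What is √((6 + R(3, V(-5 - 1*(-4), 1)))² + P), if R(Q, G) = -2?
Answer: √120621/93 ≈ 3.7345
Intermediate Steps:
k(X) = X + X² (k(X) = X² + X = X + X²)
V(Y, x) = 20 (V(Y, x) = 4*(1 + 4) = 4*5 = 20)
P = -191/93 ≈ -2.0538
√((6 + R(3, V(-5 - 1*(-4), 1)))² + P) = √((6 - 2)² - 191/93) = √(4² - 191/93) = √(16 - 191/93) = √(1297/93) = √120621/93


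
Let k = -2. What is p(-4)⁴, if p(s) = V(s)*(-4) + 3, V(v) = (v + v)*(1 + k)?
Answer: 707281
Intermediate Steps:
V(v) = -2*v (V(v) = (v + v)*(1 - 2) = (2*v)*(-1) = -2*v)
p(s) = 3 + 8*s (p(s) = -2*s*(-4) + 3 = 8*s + 3 = 3 + 8*s)
p(-4)⁴ = (3 + 8*(-4))⁴ = (3 - 32)⁴ = (-29)⁴ = 707281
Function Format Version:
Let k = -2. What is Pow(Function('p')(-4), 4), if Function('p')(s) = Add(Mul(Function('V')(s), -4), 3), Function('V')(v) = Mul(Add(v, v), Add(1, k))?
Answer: 707281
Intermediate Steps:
Function('V')(v) = Mul(-2, v) (Function('V')(v) = Mul(Add(v, v), Add(1, -2)) = Mul(Mul(2, v), -1) = Mul(-2, v))
Function('p')(s) = Add(3, Mul(8, s)) (Function('p')(s) = Add(Mul(Mul(-2, s), -4), 3) = Add(Mul(8, s), 3) = Add(3, Mul(8, s)))
Pow(Function('p')(-4), 4) = Pow(Add(3, Mul(8, -4)), 4) = Pow(Add(3, -32), 4) = Pow(-29, 4) = 707281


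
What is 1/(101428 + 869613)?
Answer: 1/971041 ≈ 1.0298e-6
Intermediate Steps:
1/(101428 + 869613) = 1/971041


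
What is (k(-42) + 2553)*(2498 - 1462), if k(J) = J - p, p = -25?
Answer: 2627296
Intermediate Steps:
k(J) = 25 + J (k(J) = J - 1*(-25) = J + 25 = 25 + J)
(k(-42) + 2553)*(2498 - 1462) = ((25 - 42) + 2553)*(2498 - 1462) = (-17 + 2553)*1036 = 2536*1036 = 2627296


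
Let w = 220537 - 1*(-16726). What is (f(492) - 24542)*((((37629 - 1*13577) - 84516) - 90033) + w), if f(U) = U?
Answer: -2086722300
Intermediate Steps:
w = 237263 (w = 220537 + 16726 = 237263)
(f(492) - 24542)*((((37629 - 1*13577) - 84516) - 90033) + w) = (492 - 24542)*((((37629 - 1*13577) - 84516) - 90033) + 237263) = -24050*((((37629 - 13577) - 84516) - 90033) + 237263) = -24050*(((24052 - 84516) - 90033) + 237263) = -24050*((-60464 - 90033) + 237263) = -24050*(-150497 + 237263) = -24050*86766 = -2086722300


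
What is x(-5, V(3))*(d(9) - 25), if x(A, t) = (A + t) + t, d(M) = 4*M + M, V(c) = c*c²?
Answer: 980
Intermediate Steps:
V(c) = c³
d(M) = 5*M
x(A, t) = A + 2*t
x(-5, V(3))*(d(9) - 25) = (-5 + 2*3³)*(5*9 - 25) = (-5 + 2*27)*(45 - 25) = (-5 + 54)*20 = 49*20 = 980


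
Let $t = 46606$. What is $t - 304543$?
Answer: $-257937$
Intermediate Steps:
$t - 304543 = 46606 - 304543 = -257937$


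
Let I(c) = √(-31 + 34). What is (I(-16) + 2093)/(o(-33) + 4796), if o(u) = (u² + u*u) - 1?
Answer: 2093/6973 + √3/6973 ≈ 0.30041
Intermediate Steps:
o(u) = -1 + 2*u² (o(u) = (u² + u²) - 1 = 2*u² - 1 = -1 + 2*u²)
I(c) = √3
(I(-16) + 2093)/(o(-33) + 4796) = (√3 + 2093)/((-1 + 2*(-33)²) + 4796) = (2093 + √3)/((-1 + 2*1089) + 4796) = (2093 + √3)/((-1 + 2178) + 4796) = (2093 + √3)/(2177 + 4796) = (2093 + √3)/6973 = (2093 + √3)*(1/6973) = 2093/6973 + √3/6973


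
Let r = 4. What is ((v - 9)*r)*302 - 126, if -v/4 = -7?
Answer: 22826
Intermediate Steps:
v = 28 (v = -4*(-7) = 28)
((v - 9)*r)*302 - 126 = ((28 - 9)*4)*302 - 126 = (19*4)*302 - 126 = 76*302 - 126 = 22952 - 126 = 22826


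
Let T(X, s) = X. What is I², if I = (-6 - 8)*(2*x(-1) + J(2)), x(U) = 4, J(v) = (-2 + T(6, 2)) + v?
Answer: 38416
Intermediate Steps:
J(v) = 4 + v (J(v) = (-2 + 6) + v = 4 + v)
I = -196 (I = (-6 - 8)*(2*4 + (4 + 2)) = -14*(8 + 6) = -14*14 = -196)
I² = (-196)² = 38416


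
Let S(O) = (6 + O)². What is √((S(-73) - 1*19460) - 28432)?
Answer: I*√43403 ≈ 208.33*I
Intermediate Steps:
√((S(-73) - 1*19460) - 28432) = √(((6 - 73)² - 1*19460) - 28432) = √(((-67)² - 19460) - 28432) = √((4489 - 19460) - 28432) = √(-14971 - 28432) = √(-43403) = I*√43403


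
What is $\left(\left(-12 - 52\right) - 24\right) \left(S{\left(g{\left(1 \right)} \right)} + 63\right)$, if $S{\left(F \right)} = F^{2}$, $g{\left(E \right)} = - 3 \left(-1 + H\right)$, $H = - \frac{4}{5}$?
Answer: $- \frac{202752}{25} \approx -8110.1$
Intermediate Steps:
$H = - \frac{4}{5}$ ($H = \left(-4\right) \frac{1}{5} = - \frac{4}{5} \approx -0.8$)
$g{\left(E \right)} = \frac{27}{5}$ ($g{\left(E \right)} = - 3 \left(-1 - \frac{4}{5}\right) = \left(-3\right) \left(- \frac{9}{5}\right) = \frac{27}{5}$)
$\left(\left(-12 - 52\right) - 24\right) \left(S{\left(g{\left(1 \right)} \right)} + 63\right) = \left(\left(-12 - 52\right) - 24\right) \left(\left(\frac{27}{5}\right)^{2} + 63\right) = \left(-64 - 24\right) \left(\frac{729}{25} + 63\right) = \left(-88\right) \frac{2304}{25} = - \frac{202752}{25}$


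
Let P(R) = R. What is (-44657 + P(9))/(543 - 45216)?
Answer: 44648/44673 ≈ 0.99944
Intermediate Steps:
(-44657 + P(9))/(543 - 45216) = (-44657 + 9)/(543 - 45216) = -44648/(-44673) = -44648*(-1/44673) = 44648/44673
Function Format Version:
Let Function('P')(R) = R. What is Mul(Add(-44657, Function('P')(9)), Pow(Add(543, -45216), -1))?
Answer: Rational(44648, 44673) ≈ 0.99944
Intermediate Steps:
Mul(Add(-44657, Function('P')(9)), Pow(Add(543, -45216), -1)) = Mul(Add(-44657, 9), Pow(Add(543, -45216), -1)) = Mul(-44648, Pow(-44673, -1)) = Mul(-44648, Rational(-1, 44673)) = Rational(44648, 44673)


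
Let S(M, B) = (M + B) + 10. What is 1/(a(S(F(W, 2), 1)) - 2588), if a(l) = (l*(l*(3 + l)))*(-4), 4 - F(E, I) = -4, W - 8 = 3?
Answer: -1/34356 ≈ -2.9107e-5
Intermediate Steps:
W = 11 (W = 8 + 3 = 11)
F(E, I) = 8 (F(E, I) = 4 - 1*(-4) = 4 + 4 = 8)
S(M, B) = 10 + B + M (S(M, B) = (B + M) + 10 = 10 + B + M)
a(l) = -4*l**2*(3 + l) (a(l) = (l**2*(3 + l))*(-4) = -4*l**2*(3 + l))
1/(a(S(F(W, 2), 1)) - 2588) = 1/(4*(10 + 1 + 8)**2*(-3 - (10 + 1 + 8)) - 2588) = 1/(4*19**2*(-3 - 1*19) - 2588) = 1/(4*361*(-3 - 19) - 2588) = 1/(4*361*(-22) - 2588) = 1/(-31768 - 2588) = 1/(-34356) = -1/34356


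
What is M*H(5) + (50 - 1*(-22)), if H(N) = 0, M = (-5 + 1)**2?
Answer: 72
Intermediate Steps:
M = 16 (M = (-4)**2 = 16)
M*H(5) + (50 - 1*(-22)) = 16*0 + (50 - 1*(-22)) = 0 + (50 + 22) = 0 + 72 = 72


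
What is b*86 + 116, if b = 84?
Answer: 7340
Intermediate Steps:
b*86 + 116 = 84*86 + 116 = 7224 + 116 = 7340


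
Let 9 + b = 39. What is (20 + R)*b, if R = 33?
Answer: 1590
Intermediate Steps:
b = 30 (b = -9 + 39 = 30)
(20 + R)*b = (20 + 33)*30 = 53*30 = 1590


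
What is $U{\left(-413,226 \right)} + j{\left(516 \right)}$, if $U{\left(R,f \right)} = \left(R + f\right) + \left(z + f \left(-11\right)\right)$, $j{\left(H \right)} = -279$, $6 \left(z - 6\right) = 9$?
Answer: $- \frac{5889}{2} \approx -2944.5$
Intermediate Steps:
$z = \frac{15}{2}$ ($z = 6 + \frac{1}{6} \cdot 9 = 6 + \frac{3}{2} = \frac{15}{2} \approx 7.5$)
$U{\left(R,f \right)} = \frac{15}{2} + R - 10 f$ ($U{\left(R,f \right)} = \left(R + f\right) + \left(\frac{15}{2} + f \left(-11\right)\right) = \left(R + f\right) - \left(- \frac{15}{2} + 11 f\right) = \frac{15}{2} + R - 10 f$)
$U{\left(-413,226 \right)} + j{\left(516 \right)} = \left(\frac{15}{2} - 413 - 2260\right) - 279 = - \frac{5331}{2} - 279 = - \frac{5889}{2}$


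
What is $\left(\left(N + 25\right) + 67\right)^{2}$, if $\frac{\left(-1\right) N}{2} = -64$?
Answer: $48400$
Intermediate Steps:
$N = 128$ ($N = \left(-2\right) \left(-64\right) = 128$)
$\left(\left(N + 25\right) + 67\right)^{2} = \left(\left(128 + 25\right) + 67\right)^{2} = \left(153 + 67\right)^{2} = 220^{2} = 48400$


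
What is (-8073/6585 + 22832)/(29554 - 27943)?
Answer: 50113549/3536145 ≈ 14.172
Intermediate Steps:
(-8073/6585 + 22832)/(29554 - 27943) = (-8073*1/6585 + 22832)/1611 = (-2691/2195 + 22832)*(1/1611) = (50113549/2195)*(1/1611) = 50113549/3536145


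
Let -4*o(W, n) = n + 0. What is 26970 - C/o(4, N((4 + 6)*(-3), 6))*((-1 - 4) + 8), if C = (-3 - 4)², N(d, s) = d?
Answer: 134752/5 ≈ 26950.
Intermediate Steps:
C = 49 (C = (-7)² = 49)
o(W, n) = -n/4 (o(W, n) = -(n + 0)/4 = -n/4)
26970 - C/o(4, N((4 + 6)*(-3), 6))*((-1 - 4) + 8) = 26970 - 49/((-(4 + 6)*(-3)/4))*((-1 - 4) + 8) = 26970 - 49/((-5*(-3)/2))*(-5 + 8) = 26970 - 49/((-¼*(-30)))*3 = 26970 - 49/(15/2)*3 = 26970 - 49*(2/15)*3 = 26970 - 98*3/15 = 26970 - 1*98/5 = 26970 - 98/5 = 134752/5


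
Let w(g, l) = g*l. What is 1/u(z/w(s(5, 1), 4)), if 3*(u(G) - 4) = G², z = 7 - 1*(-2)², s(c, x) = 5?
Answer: 400/1603 ≈ 0.24953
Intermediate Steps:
z = 3 (z = 7 - 1*4 = 7 - 4 = 3)
u(G) = 4 + G²/3
1/u(z/w(s(5, 1), 4)) = 1/(4 + (3/((5*4)))²/3) = 1/(4 + (3/20)²/3) = 1/(4 + (⅓)*(9/400)) = 1/(4 + 3/400) = 1/(1603/400) = 400/1603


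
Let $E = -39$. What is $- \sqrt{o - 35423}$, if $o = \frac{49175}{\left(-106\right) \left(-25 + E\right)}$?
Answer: $- \frac{i \sqrt{25467608442}}{848} \approx - 188.19 i$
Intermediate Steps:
$o = \frac{49175}{6784}$ ($o = \frac{49175}{\left(-106\right) \left(-25 - 39\right)} = \frac{49175}{\left(-106\right) \left(-64\right)} = \frac{49175}{6784} \approx 7.2487$)
$- \sqrt{o - 35423} = - \sqrt{\frac{49175}{6784} - 35423} = - \sqrt{- \frac{240260457}{6784}} = - \frac{i \sqrt{25467608442}}{848}$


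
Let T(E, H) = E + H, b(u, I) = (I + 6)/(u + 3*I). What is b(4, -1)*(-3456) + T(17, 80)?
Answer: -17183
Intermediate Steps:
b(u, I) = (6 + I)/(u + 3*I)
b(4, -1)*(-3456) + T(17, 80) = ((6 - 1)/(4 + 3*(-1)))*(-3456) + (17 + 80) = (5/(4 - 3))*(-3456) + 97 = (5/1)*(-3456) + 97 = (1*5)*(-3456) + 97 = 5*(-3456) + 97 = -17280 + 97 = -17183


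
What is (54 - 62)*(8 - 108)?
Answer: 800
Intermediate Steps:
(54 - 62)*(8 - 108) = -8*(-100) = 800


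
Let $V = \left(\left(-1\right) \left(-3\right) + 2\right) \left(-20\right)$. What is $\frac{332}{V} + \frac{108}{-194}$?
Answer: $- \frac{9401}{2425} \approx -3.8767$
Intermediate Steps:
$V = -100$ ($V = \left(3 + 2\right) \left(-20\right) = 5 \left(-20\right) = -100$)
$\frac{332}{V} + \frac{108}{-194} = \frac{332}{-100} + \frac{108}{-194} = 332 \left(- \frac{1}{100}\right) + 108 \left(- \frac{1}{194}\right) = - \frac{83}{25} - \frac{54}{97} = - \frac{9401}{2425}$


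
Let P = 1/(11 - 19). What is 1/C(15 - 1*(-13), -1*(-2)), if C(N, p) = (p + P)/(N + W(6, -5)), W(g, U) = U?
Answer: 184/15 ≈ 12.267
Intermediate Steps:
P = -⅛ (P = 1/(-8) = -⅛ ≈ -0.12500)
C(N, p) = (-⅛ + p)/(-5 + N) (C(N, p) = (p - ⅛)/(N - 5) = (-⅛ + p)/(-5 + N))
1/C(15 - 1*(-13), -1*(-2)) = 1/((-⅛ - 1*(-2))/(-5 + (15 - 1*(-13)))) = 1/((-⅛ + 2)/(-5 + (15 + 13))) = 1/((15/8)/(-5 + 28)) = 1/((15/8)/23) = 1/((1/23)*(15/8)) = 1/(15/184) = 184/15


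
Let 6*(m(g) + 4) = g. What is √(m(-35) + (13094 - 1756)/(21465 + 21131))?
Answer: I*√9764344974/31947 ≈ 3.0931*I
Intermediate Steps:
m(g) = -4 + g/6
√(m(-35) + (13094 - 1756)/(21465 + 21131)) = √((-4 + (⅙)*(-35)) + (13094 - 1756)/(21465 + 21131)) = √((-4 - 35/6) + 11338/42596) = √(-59/6 + 11338*(1/42596)) = √(-59/6 + 5669/21298) = √(-305642/31947) = I*√9764344974/31947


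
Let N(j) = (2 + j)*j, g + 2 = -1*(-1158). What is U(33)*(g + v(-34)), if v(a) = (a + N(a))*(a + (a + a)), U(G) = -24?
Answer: 2552448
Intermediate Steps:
g = 1156 (g = -2 - 1*(-1158) = -2 + 1158 = 1156)
N(j) = j*(2 + j)
v(a) = 3*a*(a + a*(2 + a)) (v(a) = (a + a*(2 + a))*(a + (a + a)) = (a + a*(2 + a))*(a + 2*a) = (a + a*(2 + a))*(3*a) = 3*a*(a + a*(2 + a)))
U(33)*(g + v(-34)) = -24*(1156 + 3*(-34)²*(3 - 34)) = -24*(1156 + 3*1156*(-31)) = -24*(1156 - 107508) = -24*(-106352) = 2552448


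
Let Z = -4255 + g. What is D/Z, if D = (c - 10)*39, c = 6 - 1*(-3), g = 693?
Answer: 3/274 ≈ 0.010949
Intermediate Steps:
Z = -3562 (Z = -4255 + 693 = -3562)
c = 9 (c = 6 + 3 = 9)
D = -39 (D = (9 - 10)*39 = -1*39 = -39)
D/Z = -39/(-3562) = -39*(-1/3562) = 3/274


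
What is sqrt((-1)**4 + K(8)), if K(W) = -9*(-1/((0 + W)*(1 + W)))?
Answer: 3*sqrt(2)/4 ≈ 1.0607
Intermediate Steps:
K(W) = 9/(W*(1 + W)) (K(W) = -9*(-1/(W*(1 + W))) = -(-9)/(W*(1 + W)) = 9/(W*(1 + W)))
sqrt((-1)**4 + K(8)) = sqrt((-1)**4 + 9/(8*(1 + 8))) = sqrt(1 + 9*(1/8)/9) = sqrt(1 + 9*(1/8)*(1/9)) = sqrt(1 + 1/8) = sqrt(9/8) = 3*sqrt(2)/4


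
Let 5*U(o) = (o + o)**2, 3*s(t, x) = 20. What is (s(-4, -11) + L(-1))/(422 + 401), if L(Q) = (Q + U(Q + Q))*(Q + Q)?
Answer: 34/12345 ≈ 0.0027542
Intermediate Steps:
s(t, x) = 20/3 (s(t, x) = (1/3)*20 = 20/3)
U(o) = 4*o**2/5 (U(o) = (o + o)**2/5 = (2*o)**2/5 = (4*o**2)/5 = 4*o**2/5)
L(Q) = 2*Q*(Q + 16*Q**2/5) (L(Q) = (Q + 4*(Q + Q)**2/5)*(Q + Q) = (Q + 4*(2*Q)**2/5)*(2*Q) = (Q + 4*(4*Q**2)/5)*(2*Q) = (Q + 16*Q**2/5)*(2*Q) = 2*Q*(Q + 16*Q**2/5))
(s(-4, -11) + L(-1))/(422 + 401) = (20/3 + (-1)**2*(2 + (32/5)*(-1)))/(422 + 401) = (20/3 + 1*(2 - 32/5))/823 = (20/3 + 1*(-22/5))*(1/823) = (20/3 - 22/5)*(1/823) = (34/15)*(1/823) = 34/12345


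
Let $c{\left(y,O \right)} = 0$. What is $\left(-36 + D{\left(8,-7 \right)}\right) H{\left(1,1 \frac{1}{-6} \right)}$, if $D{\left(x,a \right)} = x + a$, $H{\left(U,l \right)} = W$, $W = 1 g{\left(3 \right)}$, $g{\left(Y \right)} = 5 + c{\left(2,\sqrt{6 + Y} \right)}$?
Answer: $-175$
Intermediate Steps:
$g{\left(Y \right)} = 5$ ($g{\left(Y \right)} = 5 + 0 = 5$)
$W = 5$ ($W = 1 \cdot 5 = 5$)
$H{\left(U,l \right)} = 5$
$D{\left(x,a \right)} = a + x$
$\left(-36 + D{\left(8,-7 \right)}\right) H{\left(1,1 \frac{1}{-6} \right)} = \left(-36 + \left(-7 + 8\right)\right) 5 = \left(-36 + 1\right) 5 = \left(-35\right) 5 = -175$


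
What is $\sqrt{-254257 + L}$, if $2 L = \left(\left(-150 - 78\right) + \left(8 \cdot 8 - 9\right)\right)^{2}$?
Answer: $\frac{i \sqrt{957170}}{2} \approx 489.18 i$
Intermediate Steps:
$L = \frac{29929}{2}$ ($L = \frac{\left(\left(-150 - 78\right) + \left(8 \cdot 8 - 9\right)\right)^{2}}{2} = \frac{\left(\left(-150 - 78\right) + \left(64 - 9\right)\right)^{2}}{2} = \frac{\left(-228 + 55\right)^{2}}{2} = \frac{\left(-173\right)^{2}}{2} = \frac{1}{2} \cdot 29929 = \frac{29929}{2} \approx 14965.0$)
$\sqrt{-254257 + L} = \sqrt{-254257 + \frac{29929}{2}} = \sqrt{- \frac{478585}{2}} = \frac{i \sqrt{957170}}{2}$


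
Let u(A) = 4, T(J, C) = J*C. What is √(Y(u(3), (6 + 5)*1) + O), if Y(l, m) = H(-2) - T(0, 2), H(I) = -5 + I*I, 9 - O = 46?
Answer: I*√38 ≈ 6.1644*I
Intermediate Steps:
O = -37 (O = 9 - 1*46 = 9 - 46 = -37)
H(I) = -5 + I²
T(J, C) = C*J
Y(l, m) = -1 (Y(l, m) = (-5 + (-2)²) - 2*0 = (-5 + 4) - 1*0 = -1 + 0 = -1)
√(Y(u(3), (6 + 5)*1) + O) = √(-1 - 37) = √(-38) = I*√38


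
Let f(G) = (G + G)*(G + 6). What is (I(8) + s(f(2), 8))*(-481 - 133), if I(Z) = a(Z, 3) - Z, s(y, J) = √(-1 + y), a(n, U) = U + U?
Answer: 1228 - 614*√31 ≈ -2190.6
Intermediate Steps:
a(n, U) = 2*U
f(G) = 2*G*(6 + G) (f(G) = (2*G)*(6 + G) = 2*G*(6 + G))
I(Z) = 6 - Z (I(Z) = 2*3 - Z = 6 - Z)
(I(8) + s(f(2), 8))*(-481 - 133) = ((6 - 1*8) + √(-1 + 2*2*(6 + 2)))*(-481 - 133) = ((6 - 8) + √(-1 + 2*2*8))*(-614) = (-2 + √(-1 + 32))*(-614) = (-2 + √31)*(-614) = 1228 - 614*√31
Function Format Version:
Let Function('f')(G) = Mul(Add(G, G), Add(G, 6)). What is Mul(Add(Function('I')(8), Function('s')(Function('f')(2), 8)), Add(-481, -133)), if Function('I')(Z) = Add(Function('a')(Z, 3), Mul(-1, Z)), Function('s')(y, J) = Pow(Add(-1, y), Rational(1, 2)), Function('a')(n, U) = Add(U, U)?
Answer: Add(1228, Mul(-614, Pow(31, Rational(1, 2)))) ≈ -2190.6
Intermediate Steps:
Function('a')(n, U) = Mul(2, U)
Function('f')(G) = Mul(2, G, Add(6, G)) (Function('f')(G) = Mul(Mul(2, G), Add(6, G)) = Mul(2, G, Add(6, G)))
Function('I')(Z) = Add(6, Mul(-1, Z)) (Function('I')(Z) = Add(Mul(2, 3), Mul(-1, Z)) = Add(6, Mul(-1, Z)))
Mul(Add(Function('I')(8), Function('s')(Function('f')(2), 8)), Add(-481, -133)) = Mul(Add(Add(6, Mul(-1, 8)), Pow(Add(-1, Mul(2, 2, Add(6, 2))), Rational(1, 2))), Add(-481, -133)) = Mul(Add(Add(6, -8), Pow(Add(-1, Mul(2, 2, 8)), Rational(1, 2))), -614) = Mul(Add(-2, Pow(Add(-1, 32), Rational(1, 2))), -614) = Mul(Add(-2, Pow(31, Rational(1, 2))), -614) = Add(1228, Mul(-614, Pow(31, Rational(1, 2))))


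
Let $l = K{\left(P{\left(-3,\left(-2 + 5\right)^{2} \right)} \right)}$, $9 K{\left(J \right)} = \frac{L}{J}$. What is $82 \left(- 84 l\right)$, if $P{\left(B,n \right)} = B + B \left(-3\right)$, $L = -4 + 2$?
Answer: $\frac{2296}{9} \approx 255.11$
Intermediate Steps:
$L = -2$
$P{\left(B,n \right)} = - 2 B$ ($P{\left(B,n \right)} = B - 3 B = - 2 B$)
$K{\left(J \right)} = - \frac{2}{9 J}$ ($K{\left(J \right)} = \frac{\left(-2\right) \frac{1}{J}}{9} = - \frac{2}{9 J}$)
$l = - \frac{1}{27}$ ($l = - \frac{2}{9 \left(\left(-2\right) \left(-3\right)\right)} = - \frac{2}{9 \cdot 6} = \left(- \frac{2}{9}\right) \frac{1}{6} = - \frac{1}{27} \approx -0.037037$)
$82 \left(- 84 l\right) = 82 \left(\left(-84\right) \left(- \frac{1}{27}\right)\right) = 82 \cdot \frac{28}{9} = \frac{2296}{9}$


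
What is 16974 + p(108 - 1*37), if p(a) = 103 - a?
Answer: 17006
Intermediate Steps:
16974 + p(108 - 1*37) = 16974 + (103 - (108 - 1*37)) = 16974 + (103 - (108 - 37)) = 16974 + (103 - 1*71) = 16974 + (103 - 71) = 16974 + 32 = 17006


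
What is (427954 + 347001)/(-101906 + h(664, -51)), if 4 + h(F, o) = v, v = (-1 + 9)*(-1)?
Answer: -774955/101918 ≈ -7.6037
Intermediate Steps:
v = -8 (v = 8*(-1) = -8)
h(F, o) = -12 (h(F, o) = -4 - 8 = -12)
(427954 + 347001)/(-101906 + h(664, -51)) = (427954 + 347001)/(-101906 - 12) = 774955/(-101918) = 774955*(-1/101918) = -774955/101918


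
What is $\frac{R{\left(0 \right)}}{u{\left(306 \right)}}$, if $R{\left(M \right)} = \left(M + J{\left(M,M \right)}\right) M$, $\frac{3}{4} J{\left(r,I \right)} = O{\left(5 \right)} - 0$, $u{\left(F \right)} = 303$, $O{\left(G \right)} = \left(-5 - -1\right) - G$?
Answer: $0$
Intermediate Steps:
$O{\left(G \right)} = -4 - G$ ($O{\left(G \right)} = \left(-5 + 1\right) - G = -4 - G$)
$J{\left(r,I \right)} = -12$ ($J{\left(r,I \right)} = \frac{4 \left(\left(-4 - 5\right) - 0\right)}{3} = \frac{4 \left(\left(-4 - 5\right) + 0\right)}{3} = \frac{4 \left(-9 + 0\right)}{3} = \frac{4}{3} \left(-9\right) = -12$)
$R{\left(M \right)} = M \left(-12 + M\right)$ ($R{\left(M \right)} = \left(M - 12\right) M = \left(-12 + M\right) M = M \left(-12 + M\right)$)
$\frac{R{\left(0 \right)}}{u{\left(306 \right)}} = \frac{0 \left(-12 + 0\right)}{303} = 0 \left(-12\right) \frac{1}{303} = 0 \cdot \frac{1}{303} = 0$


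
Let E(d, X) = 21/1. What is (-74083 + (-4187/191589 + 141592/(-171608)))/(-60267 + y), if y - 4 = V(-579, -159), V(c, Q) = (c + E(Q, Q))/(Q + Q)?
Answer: 16136803438893505/13125990485517594 ≈ 1.2294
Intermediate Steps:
E(d, X) = 21 (E(d, X) = 21*1 = 21)
V(c, Q) = (21 + c)/(2*Q) (V(c, Q) = (c + 21)/(Q + Q) = (21 + c)/((2*Q)) = (21 + c)*(1/(2*Q)) = (21 + c)/(2*Q))
y = 305/53 (y = 4 + (½)*(21 - 579)/(-159) = 4 + (½)*(-1/159)*(-558) = 4 + 93/53 = 305/53 ≈ 5.7547)
(-74083 + (-4187/191589 + 141592/(-171608)))/(-60267 + y) = (-74083 + (-4187/191589 + 141592/(-171608)))/(-60267 + 305/53) = (-74083 + (-4187*1/191589 + 141592*(-1/171608)))/(-3193846/53) = (-74083 + (-4187/191589 - 17699/21451))*(-53/3193846) = (-74083 - 3480749048/4109775639)*(-53/3193846) = -304467989413085/4109775639*(-53/3193846) = 16136803438893505/13125990485517594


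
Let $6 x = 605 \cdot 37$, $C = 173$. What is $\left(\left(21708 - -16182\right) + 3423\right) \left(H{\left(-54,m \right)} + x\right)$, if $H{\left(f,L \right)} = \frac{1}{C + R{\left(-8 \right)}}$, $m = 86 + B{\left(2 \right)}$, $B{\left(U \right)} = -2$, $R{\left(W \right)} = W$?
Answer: $\frac{16954538467}{110} \approx 1.5413 \cdot 10^{8}$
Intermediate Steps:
$x = \frac{22385}{6}$ ($x = \frac{605 \cdot 37}{6} = \frac{1}{6} \cdot 22385 = \frac{22385}{6} \approx 3730.8$)
$m = 84$ ($m = 86 - 2 = 84$)
$H{\left(f,L \right)} = \frac{1}{165}$ ($H{\left(f,L \right)} = \frac{1}{173 - 8} = \frac{1}{165}$)
$\left(\left(21708 - -16182\right) + 3423\right) \left(H{\left(-54,m \right)} + x\right) = \left(\left(21708 - -16182\right) + 3423\right) \left(\frac{1}{165} + \frac{22385}{6}\right) = \left(\left(21708 + 16182\right) + 3423\right) \frac{1231177}{330} = \left(37890 + 3423\right) \frac{1231177}{330} = 41313 \cdot \frac{1231177}{330} = \frac{16954538467}{110}$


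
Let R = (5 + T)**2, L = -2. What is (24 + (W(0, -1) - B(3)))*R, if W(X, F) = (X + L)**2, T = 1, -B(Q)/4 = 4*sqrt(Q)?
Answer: 1008 + 576*sqrt(3) ≈ 2005.7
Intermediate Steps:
B(Q) = -16*sqrt(Q)
W(X, F) = (-2 + X)**2 (W(X, F) = (X - 2)**2 = (-2 + X)**2)
R = 36 (R = (5 + 1)**2 = 6**2 = 36)
(24 + (W(0, -1) - B(3)))*R = (24 + ((-2 + 0)**2 - (-16)*sqrt(3)))*36 = (24 + ((-2)**2 + 16*sqrt(3)))*36 = (24 + (4 + 16*sqrt(3)))*36 = (28 + 16*sqrt(3))*36 = 1008 + 576*sqrt(3)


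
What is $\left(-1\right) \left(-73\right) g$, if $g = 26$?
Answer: $1898$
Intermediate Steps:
$\left(-1\right) \left(-73\right) g = \left(-1\right) \left(-73\right) 26 = 73 \cdot 26 = 1898$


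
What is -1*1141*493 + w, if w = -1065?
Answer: -563578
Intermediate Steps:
-1*1141*493 + w = -1*1141*493 - 1065 = -1141*493 - 1065 = -562513 - 1065 = -563578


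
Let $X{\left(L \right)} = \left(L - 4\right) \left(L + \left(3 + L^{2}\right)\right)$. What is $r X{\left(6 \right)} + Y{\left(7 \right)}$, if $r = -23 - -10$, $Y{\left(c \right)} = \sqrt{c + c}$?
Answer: $-1170 + \sqrt{14} \approx -1166.3$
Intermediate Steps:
$Y{\left(c \right)} = \sqrt{2} \sqrt{c}$ ($Y{\left(c \right)} = \sqrt{2 c} = \sqrt{2} \sqrt{c}$)
$r = -13$ ($r = -23 + 10 = -13$)
$X{\left(L \right)} = \left(-4 + L\right) \left(3 + L + L^{2}\right)$
$r X{\left(6 \right)} + Y{\left(7 \right)} = - 13 \left(-12 + 6^{3} - 6 - 3 \cdot 6^{2}\right) + \sqrt{2} \sqrt{7} = - 13 \left(-12 + 216 - 6 - 108\right) + \sqrt{14} = \left(-13\right) 90 + \sqrt{14} = -1170 + \sqrt{14}$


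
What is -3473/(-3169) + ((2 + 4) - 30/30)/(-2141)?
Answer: 7419848/6784829 ≈ 1.0936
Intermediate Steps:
-3473/(-3169) + ((2 + 4) - 30/30)/(-2141) = -3473*(-1/3169) + (6 + (1/30)*(-30))*(-1/2141) = 3473/3169 + (6 - 1)*(-1/2141) = 3473/3169 + 5*(-1/2141) = 3473/3169 - 5/2141 = 7419848/6784829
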